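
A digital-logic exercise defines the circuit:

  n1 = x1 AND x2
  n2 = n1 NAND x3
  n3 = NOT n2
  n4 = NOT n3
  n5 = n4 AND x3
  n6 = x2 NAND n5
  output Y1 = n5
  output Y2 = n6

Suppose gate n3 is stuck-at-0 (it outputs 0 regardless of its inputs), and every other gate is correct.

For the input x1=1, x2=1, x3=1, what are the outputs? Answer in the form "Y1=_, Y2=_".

Y1=1, Y2=0

Propagate with n3 forced: n1=1, n2=0, n3=0 [stuck-at-0], n4=1, n5=1, n6=0.
So the outputs are Y1=1, Y2=0. (Without the fault they would be Y1=0, Y2=1.)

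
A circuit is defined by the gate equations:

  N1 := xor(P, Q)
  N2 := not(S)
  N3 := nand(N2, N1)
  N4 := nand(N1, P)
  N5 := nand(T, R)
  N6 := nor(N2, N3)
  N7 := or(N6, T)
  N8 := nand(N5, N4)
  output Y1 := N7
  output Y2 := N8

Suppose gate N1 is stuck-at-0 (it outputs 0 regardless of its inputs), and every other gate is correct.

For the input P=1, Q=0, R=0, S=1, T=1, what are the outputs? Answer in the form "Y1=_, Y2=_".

Y1=1, Y2=0

Propagate with N1 forced: N1=0 [stuck-at-0], N2=0, N3=1, N4=1, N5=1, N6=0, N7=1, N8=0.
So the outputs are Y1=1, Y2=0. (Without the fault they would be Y1=1, Y2=1.)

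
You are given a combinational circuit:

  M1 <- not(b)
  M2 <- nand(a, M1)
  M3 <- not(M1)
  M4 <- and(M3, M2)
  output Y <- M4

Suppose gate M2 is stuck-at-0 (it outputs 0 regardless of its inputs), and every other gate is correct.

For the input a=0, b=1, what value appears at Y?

Propagate with M2 forced: M1=0, M2=0 [stuck-at-0], M3=1, M4=0.
So Y = 0. (Without the fault it would be 1.)

0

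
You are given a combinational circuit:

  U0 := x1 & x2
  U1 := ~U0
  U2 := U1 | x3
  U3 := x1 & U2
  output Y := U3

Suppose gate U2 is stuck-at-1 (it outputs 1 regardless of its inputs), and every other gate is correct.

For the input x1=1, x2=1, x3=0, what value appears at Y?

Propagate with U2 forced: U0=1, U1=0, U2=1 [stuck-at-1], U3=1.
So Y = 1. (Without the fault it would be 0.)

1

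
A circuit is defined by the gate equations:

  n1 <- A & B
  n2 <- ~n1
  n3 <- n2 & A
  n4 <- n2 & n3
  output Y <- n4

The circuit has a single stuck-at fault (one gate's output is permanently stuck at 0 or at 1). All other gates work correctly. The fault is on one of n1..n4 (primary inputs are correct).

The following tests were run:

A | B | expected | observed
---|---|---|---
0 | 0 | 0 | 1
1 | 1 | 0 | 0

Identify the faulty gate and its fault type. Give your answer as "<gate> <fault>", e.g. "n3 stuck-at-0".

n3 stuck-at-1

Fault-free values for test 1 (A=0, B=0): n1=0, n2=1, n3=0, n4=0, giving Y=0. Observed 1.
Test 1: faults giving observed 1 are {n3 stuck-at-1, n4 stuck-at-1}.
Test 2 (A=1, B=1): fault-free n1=1, n2=0, n3=0, n4=0 → 0; observed 0. Eliminates n4 stuck-at-1.
Only n3 stuck-at-1 is consistent with every test.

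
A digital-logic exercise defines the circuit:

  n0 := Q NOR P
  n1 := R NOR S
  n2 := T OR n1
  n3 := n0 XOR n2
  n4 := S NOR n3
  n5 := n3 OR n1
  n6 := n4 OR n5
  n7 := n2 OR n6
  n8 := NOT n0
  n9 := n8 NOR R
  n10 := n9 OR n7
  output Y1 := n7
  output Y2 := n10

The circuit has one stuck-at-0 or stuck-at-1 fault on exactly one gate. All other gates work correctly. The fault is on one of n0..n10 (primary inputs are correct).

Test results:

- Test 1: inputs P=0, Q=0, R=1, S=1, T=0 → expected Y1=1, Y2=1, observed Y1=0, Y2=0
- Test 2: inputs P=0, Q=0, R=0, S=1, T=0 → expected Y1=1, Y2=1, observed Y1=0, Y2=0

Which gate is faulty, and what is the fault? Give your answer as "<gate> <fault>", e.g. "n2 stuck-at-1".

n0 stuck-at-0

Fault-free values for test 1 (P=0, Q=0, R=1, S=1, T=0): n0=1, n1=0, n2=0, n3=1, n4=0, n5=1, n6=1, n7=1, n8=0, n9=0, n10=1, giving Y1=1, Y2=1. Observed Y1=0, Y2=0.
Test 1: faults giving observed Y1=0, Y2=0 are {n0 stuck-at-0, n3 stuck-at-0, n5 stuck-at-0, n6 stuck-at-0, n7 stuck-at-0}.
Test 2 (P=0, Q=0, R=0, S=1, T=0): fault-free n0=1, n1=0, n2=0, n3=1, n4=0, n5=1, n6=1, n7=1, n8=0, n9=1, n10=1 → Y1=1, Y2=1; observed Y1=0, Y2=0. Eliminates n3 stuck-at-0, n5 stuck-at-0, n6 stuck-at-0, n7 stuck-at-0.
Only n0 stuck-at-0 is consistent with every test.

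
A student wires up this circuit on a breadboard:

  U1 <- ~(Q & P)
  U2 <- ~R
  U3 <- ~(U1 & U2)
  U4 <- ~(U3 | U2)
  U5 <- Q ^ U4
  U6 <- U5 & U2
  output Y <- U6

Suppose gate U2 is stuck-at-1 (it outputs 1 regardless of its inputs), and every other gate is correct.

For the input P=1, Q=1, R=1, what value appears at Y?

Propagate with U2 forced: U1=0, U2=1 [stuck-at-1], U3=1, U4=0, U5=1, U6=1.
So Y = 1. (Without the fault it would be 0.)

1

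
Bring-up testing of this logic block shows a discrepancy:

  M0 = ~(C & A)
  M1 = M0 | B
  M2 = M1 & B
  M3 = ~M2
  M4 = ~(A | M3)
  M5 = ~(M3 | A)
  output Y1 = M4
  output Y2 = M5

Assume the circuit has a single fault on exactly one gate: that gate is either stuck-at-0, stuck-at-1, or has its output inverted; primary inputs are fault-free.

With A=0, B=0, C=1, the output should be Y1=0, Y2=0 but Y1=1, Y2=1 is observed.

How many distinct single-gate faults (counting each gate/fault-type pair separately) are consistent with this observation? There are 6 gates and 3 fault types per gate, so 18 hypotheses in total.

Fault-free: M0=1, M1=1, M2=0, M3=1, M4=0, M5=0 → Y1=0, Y2=0. Observed Y1=1, Y2=1.
  M0: none of the 3 fault types match ✗
  M1: none of the 3 fault types match ✗
  M2: stuck-at-1, inverted output ✓; others ✗
  M3: stuck-at-0, inverted output ✓; others ✗
  M4: none of the 3 fault types match ✗
  M5: none of the 3 fault types match ✗
Consistent faults: {M2 stuck-at-1, M2 inverted output, M3 stuck-at-0, M3 inverted output} — 4 in all.

4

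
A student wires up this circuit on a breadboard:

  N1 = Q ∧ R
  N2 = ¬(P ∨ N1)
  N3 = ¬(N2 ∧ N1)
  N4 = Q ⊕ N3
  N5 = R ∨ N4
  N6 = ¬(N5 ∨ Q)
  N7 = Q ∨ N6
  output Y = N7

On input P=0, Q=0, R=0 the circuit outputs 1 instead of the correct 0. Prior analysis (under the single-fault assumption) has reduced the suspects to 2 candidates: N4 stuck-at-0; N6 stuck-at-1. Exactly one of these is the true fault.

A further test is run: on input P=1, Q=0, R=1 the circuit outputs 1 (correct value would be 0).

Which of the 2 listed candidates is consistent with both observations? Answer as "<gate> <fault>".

N6 stuck-at-1

Evaluate each candidate on input P=1, Q=0, R=1:
  N4 stuck-at-0: N1=0, N2=0, N3=1, N4=0 [stuck-at-0], N5=1, N6=0, N7=0 → 0 — eliminated
  N6 stuck-at-1: N1=0, N2=0, N3=1, N4=1, N5=1, N6=1 [stuck-at-1], N7=1 → 1 — matches
Only N6 stuck-at-1 reproduces the observed 1.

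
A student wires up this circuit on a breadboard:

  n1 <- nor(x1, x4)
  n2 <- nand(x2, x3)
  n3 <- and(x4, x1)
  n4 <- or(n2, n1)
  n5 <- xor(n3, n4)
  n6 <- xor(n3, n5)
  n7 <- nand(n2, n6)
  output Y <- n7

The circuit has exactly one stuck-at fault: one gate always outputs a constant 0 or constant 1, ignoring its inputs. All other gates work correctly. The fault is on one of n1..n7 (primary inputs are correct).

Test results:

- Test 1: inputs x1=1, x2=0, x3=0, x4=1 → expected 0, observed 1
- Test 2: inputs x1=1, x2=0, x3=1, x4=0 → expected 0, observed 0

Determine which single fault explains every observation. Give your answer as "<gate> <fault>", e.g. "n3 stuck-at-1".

Fault-free values for test 1 (x1=1, x2=0, x3=0, x4=1): n1=0, n2=1, n3=1, n4=1, n5=0, n6=1, n7=0, giving Y=0. Observed 1.
Test 1: faults giving observed 1 are {n2 stuck-at-0, n4 stuck-at-0, n5 stuck-at-1, n6 stuck-at-0, n7 stuck-at-1}.
Test 2 (x1=1, x2=0, x3=1, x4=0): fault-free n1=0, n2=1, n3=0, n4=1, n5=1, n6=1, n7=0 → 0; observed 0. Eliminates n2 stuck-at-0, n4 stuck-at-0, n6 stuck-at-0, n7 stuck-at-1.
Only n5 stuck-at-1 is consistent with every test.

n5 stuck-at-1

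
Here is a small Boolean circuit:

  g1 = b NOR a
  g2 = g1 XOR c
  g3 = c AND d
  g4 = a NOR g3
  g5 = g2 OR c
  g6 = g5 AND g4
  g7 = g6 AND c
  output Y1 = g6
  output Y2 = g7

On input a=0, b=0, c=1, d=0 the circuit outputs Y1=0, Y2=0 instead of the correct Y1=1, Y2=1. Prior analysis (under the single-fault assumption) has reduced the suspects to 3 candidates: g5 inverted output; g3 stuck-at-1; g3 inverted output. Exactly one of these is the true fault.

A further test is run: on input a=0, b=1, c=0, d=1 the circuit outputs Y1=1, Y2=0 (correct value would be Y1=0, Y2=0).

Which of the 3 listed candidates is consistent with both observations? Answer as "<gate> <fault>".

g5 inverted output

Evaluate each candidate on input a=0, b=1, c=0, d=1:
  g5 inverted output: g1=0, g2=0, g3=0, g4=1, g5=1 [inverted output], g6=1, g7=0 → Y1=1, Y2=0 — matches
  g3 stuck-at-1: g1=0, g2=0, g3=1 [stuck-at-1], g4=0, g5=0, g6=0, g7=0 → Y1=0, Y2=0 — eliminated
  g3 inverted output: g1=0, g2=0, g3=1 [inverted output], g4=0, g5=0, g6=0, g7=0 → Y1=0, Y2=0 — eliminated
Only g5 inverted output reproduces the observed Y1=1, Y2=0.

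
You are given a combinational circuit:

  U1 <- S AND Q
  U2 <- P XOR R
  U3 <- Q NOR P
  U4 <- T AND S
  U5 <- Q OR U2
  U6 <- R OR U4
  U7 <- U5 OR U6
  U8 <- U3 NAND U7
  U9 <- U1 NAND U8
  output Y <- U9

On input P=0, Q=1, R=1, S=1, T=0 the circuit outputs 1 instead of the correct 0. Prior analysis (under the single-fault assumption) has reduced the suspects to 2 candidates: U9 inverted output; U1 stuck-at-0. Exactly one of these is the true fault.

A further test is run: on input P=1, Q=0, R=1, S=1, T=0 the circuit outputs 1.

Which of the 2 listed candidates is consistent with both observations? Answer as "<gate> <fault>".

Evaluate each candidate on input P=1, Q=0, R=1, S=1, T=0:
  U9 inverted output: U1=0, U2=0, U3=0, U4=0, U5=0, U6=1, U7=1, U8=1, U9=0 [inverted output] → 0 — eliminated
  U1 stuck-at-0: U1=0 [stuck-at-0], U2=0, U3=0, U4=0, U5=0, U6=1, U7=1, U8=1, U9=1 → 1 — matches
Only U1 stuck-at-0 reproduces the observed 1.

U1 stuck-at-0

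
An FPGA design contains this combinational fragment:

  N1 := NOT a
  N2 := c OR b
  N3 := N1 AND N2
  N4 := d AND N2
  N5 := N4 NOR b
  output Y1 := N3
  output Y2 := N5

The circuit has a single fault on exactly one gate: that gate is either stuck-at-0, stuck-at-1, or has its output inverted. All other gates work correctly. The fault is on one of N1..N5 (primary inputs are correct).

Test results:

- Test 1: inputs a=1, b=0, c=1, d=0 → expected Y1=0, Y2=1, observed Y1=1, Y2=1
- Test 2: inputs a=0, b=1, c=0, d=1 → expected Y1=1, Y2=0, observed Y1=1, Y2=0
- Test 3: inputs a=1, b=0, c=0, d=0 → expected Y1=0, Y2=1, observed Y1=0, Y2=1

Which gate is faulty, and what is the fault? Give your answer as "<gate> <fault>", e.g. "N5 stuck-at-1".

Fault-free values for test 1 (a=1, b=0, c=1, d=0): N1=0, N2=1, N3=0, N4=0, N5=1, giving Y1=0, Y2=1. Observed Y1=1, Y2=1.
Test 1: faults giving observed Y1=1, Y2=1 are {N1 stuck-at-1, N1 inverted output, N3 stuck-at-1, N3 inverted output}.
Test 2 (a=0, b=1, c=0, d=1): fault-free N1=1, N2=1, N3=1, N4=1, N5=0 → Y1=1, Y2=0; observed Y1=1, Y2=0. Eliminates N1 inverted output, N3 inverted output.
Test 3 (a=1, b=0, c=0, d=0): fault-free N1=0, N2=0, N3=0, N4=0, N5=1 → Y1=0, Y2=1; observed Y1=0, Y2=1. Eliminates N3 stuck-at-1.
Only N1 stuck-at-1 is consistent with every test.

N1 stuck-at-1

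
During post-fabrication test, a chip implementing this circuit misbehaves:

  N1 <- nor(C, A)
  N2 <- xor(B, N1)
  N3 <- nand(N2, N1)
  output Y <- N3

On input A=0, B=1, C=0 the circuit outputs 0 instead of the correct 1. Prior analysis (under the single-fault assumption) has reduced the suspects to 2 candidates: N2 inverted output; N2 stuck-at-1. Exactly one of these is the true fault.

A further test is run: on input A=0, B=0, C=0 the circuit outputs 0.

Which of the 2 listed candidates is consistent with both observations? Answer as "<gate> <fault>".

N2 stuck-at-1

Evaluate each candidate on input A=0, B=0, C=0:
  N2 inverted output: N1=1, N2=0 [inverted output], N3=1 → 1 — eliminated
  N2 stuck-at-1: N1=1, N2=1 [stuck-at-1], N3=0 → 0 — matches
Only N2 stuck-at-1 reproduces the observed 0.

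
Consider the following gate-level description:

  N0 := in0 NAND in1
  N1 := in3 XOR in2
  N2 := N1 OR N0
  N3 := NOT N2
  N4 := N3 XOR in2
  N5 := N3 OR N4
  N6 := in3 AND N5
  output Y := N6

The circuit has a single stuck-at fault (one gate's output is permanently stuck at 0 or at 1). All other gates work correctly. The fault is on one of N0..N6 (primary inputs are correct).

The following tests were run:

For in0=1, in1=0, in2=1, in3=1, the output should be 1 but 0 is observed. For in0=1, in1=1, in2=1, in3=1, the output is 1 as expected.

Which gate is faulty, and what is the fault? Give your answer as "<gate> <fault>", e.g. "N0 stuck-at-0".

Fault-free values for test 1 (in0=1, in1=0, in2=1, in3=1): N0=1, N1=0, N2=1, N3=0, N4=1, N5=1, N6=1, giving Y=1. Observed 0.
Test 1: faults giving observed 0 are {N4 stuck-at-0, N5 stuck-at-0, N6 stuck-at-0}.
Test 2 (in0=1, in1=1, in2=1, in3=1): fault-free N0=0, N1=0, N2=0, N3=1, N4=0, N5=1, N6=1 → 1; observed 1. Eliminates N5 stuck-at-0, N6 stuck-at-0.
Only N4 stuck-at-0 is consistent with every test.

N4 stuck-at-0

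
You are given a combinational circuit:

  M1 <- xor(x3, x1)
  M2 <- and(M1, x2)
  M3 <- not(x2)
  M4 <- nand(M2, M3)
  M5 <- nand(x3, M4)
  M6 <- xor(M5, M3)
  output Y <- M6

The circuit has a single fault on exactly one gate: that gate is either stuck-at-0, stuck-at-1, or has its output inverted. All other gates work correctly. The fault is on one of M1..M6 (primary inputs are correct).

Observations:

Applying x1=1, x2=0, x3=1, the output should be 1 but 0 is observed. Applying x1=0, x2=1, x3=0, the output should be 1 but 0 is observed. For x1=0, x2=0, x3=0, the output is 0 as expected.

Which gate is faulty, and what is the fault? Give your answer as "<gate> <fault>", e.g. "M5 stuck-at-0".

M6 stuck-at-0

Fault-free values for test 1 (x1=1, x2=0, x3=1): M1=0, M2=0, M3=1, M4=1, M5=0, M6=1, giving Y=1. Observed 0.
Test 1: faults giving observed 0 are {M2 stuck-at-1, M2 inverted output, M3 stuck-at-0, M3 inverted output, M4 stuck-at-0, M4 inverted output, M5 stuck-at-1, M5 inverted output, M6 stuck-at-0, M6 inverted output}.
Test 2 (x1=0, x2=1, x3=0): fault-free M1=0, M2=0, M3=0, M4=1, M5=1, M6=1 → 1; observed 0. Eliminates M2 stuck-at-1, M2 inverted output, M3 stuck-at-0, M4 stuck-at-0, M4 inverted output, M5 stuck-at-1.
Test 3 (x1=0, x2=0, x3=0): fault-free M1=0, M2=0, M3=1, M4=1, M5=1, M6=0 → 0; observed 0. Eliminates M3 inverted output, M5 inverted output, M6 inverted output.
Only M6 stuck-at-0 is consistent with every test.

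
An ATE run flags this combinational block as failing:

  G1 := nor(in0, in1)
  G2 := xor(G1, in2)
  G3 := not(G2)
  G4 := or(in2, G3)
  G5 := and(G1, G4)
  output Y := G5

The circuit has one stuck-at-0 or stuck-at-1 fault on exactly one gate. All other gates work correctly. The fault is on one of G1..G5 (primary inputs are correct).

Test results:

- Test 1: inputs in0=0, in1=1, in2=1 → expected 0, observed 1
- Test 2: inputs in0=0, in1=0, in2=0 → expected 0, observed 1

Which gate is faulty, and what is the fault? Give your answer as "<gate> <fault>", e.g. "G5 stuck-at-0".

G5 stuck-at-1

Fault-free values for test 1 (in0=0, in1=1, in2=1): G1=0, G2=1, G3=0, G4=1, G5=0, giving Y=0. Observed 1.
Test 1: faults giving observed 1 are {G1 stuck-at-1, G5 stuck-at-1}.
Test 2 (in0=0, in1=0, in2=0): fault-free G1=1, G2=1, G3=0, G4=0, G5=0 → 0; observed 1. Eliminates G1 stuck-at-1.
Only G5 stuck-at-1 is consistent with every test.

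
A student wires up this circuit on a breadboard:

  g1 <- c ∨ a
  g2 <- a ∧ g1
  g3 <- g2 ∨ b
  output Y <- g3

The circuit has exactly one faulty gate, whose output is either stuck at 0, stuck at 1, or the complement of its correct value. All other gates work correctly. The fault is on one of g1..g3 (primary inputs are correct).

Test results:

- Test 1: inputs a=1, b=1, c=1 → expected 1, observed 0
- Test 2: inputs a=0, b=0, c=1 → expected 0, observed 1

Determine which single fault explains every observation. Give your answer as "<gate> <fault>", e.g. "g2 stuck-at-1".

g3 inverted output

Fault-free values for test 1 (a=1, b=1, c=1): g1=1, g2=1, g3=1, giving Y=1. Observed 0.
Test 1: faults giving observed 0 are {g3 stuck-at-0, g3 inverted output}.
Test 2 (a=0, b=0, c=1): fault-free g1=1, g2=0, g3=0 → 0; observed 1. Eliminates g3 stuck-at-0.
Only g3 inverted output is consistent with every test.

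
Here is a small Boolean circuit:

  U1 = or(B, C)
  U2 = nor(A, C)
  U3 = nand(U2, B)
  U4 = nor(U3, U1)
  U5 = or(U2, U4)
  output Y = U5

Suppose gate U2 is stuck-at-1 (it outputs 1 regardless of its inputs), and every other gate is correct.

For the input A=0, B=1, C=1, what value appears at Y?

Propagate with U2 forced: U1=1, U2=1 [stuck-at-1], U3=0, U4=0, U5=1.
So Y = 1. (Without the fault it would be 0.)

1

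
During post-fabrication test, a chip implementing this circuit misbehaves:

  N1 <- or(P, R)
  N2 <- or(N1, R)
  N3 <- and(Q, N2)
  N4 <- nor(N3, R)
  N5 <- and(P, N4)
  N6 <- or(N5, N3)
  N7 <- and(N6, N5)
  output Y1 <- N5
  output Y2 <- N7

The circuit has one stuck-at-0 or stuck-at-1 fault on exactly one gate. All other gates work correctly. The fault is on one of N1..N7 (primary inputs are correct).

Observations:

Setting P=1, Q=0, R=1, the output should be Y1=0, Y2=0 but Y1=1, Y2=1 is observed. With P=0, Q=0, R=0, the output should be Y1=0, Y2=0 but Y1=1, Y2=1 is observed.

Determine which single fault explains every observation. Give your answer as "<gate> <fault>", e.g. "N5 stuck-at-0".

N5 stuck-at-1

Fault-free values for test 1 (P=1, Q=0, R=1): N1=1, N2=1, N3=0, N4=0, N5=0, N6=0, N7=0, giving Y1=0, Y2=0. Observed Y1=1, Y2=1.
Test 1: faults giving observed Y1=1, Y2=1 are {N4 stuck-at-1, N5 stuck-at-1}.
Test 2 (P=0, Q=0, R=0): fault-free N1=0, N2=0, N3=0, N4=1, N5=0, N6=0, N7=0 → Y1=0, Y2=0; observed Y1=1, Y2=1. Eliminates N4 stuck-at-1.
Only N5 stuck-at-1 is consistent with every test.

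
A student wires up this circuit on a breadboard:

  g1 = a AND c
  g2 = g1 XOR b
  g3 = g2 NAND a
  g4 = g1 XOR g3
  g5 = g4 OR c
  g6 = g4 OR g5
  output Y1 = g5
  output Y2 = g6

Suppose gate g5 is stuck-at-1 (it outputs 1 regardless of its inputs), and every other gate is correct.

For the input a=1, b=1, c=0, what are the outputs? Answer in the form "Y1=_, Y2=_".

Y1=1, Y2=1

Propagate with g5 forced: g1=0, g2=1, g3=0, g4=0, g5=1 [stuck-at-1], g6=1.
So the outputs are Y1=1, Y2=1. (Without the fault they would be Y1=0, Y2=0.)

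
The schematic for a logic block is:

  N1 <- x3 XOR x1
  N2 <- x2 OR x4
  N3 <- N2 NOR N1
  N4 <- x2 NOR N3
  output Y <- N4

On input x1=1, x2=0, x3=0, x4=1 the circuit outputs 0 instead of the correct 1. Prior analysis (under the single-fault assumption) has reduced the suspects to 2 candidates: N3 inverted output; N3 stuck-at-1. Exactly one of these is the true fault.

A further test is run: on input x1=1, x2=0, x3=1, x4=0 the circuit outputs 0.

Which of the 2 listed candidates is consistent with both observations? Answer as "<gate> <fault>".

Evaluate each candidate on input x1=1, x2=0, x3=1, x4=0:
  N3 inverted output: N1=0, N2=0, N3=0 [inverted output], N4=1 → 1 — eliminated
  N3 stuck-at-1: N1=0, N2=0, N3=1 [stuck-at-1], N4=0 → 0 — matches
Only N3 stuck-at-1 reproduces the observed 0.

N3 stuck-at-1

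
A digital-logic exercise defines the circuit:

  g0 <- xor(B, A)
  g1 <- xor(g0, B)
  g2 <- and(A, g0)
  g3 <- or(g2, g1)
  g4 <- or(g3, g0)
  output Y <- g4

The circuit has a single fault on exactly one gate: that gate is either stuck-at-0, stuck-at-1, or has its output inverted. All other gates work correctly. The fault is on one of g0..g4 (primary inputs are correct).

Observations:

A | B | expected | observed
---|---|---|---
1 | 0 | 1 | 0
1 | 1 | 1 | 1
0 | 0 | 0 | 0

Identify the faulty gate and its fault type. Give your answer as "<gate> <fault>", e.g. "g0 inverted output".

Fault-free values for test 1 (A=1, B=0): g0=1, g1=1, g2=1, g3=1, g4=1, giving Y=1. Observed 0.
Test 1: faults giving observed 0 are {g0 stuck-at-0, g0 inverted output, g4 stuck-at-0, g4 inverted output}.
Test 2 (A=1, B=1): fault-free g0=0, g1=1, g2=0, g3=1, g4=1 → 1; observed 1. Eliminates g4 stuck-at-0, g4 inverted output.
Test 3 (A=0, B=0): fault-free g0=0, g1=0, g2=0, g3=0, g4=0 → 0; observed 0. Eliminates g0 inverted output.
Only g0 stuck-at-0 is consistent with every test.

g0 stuck-at-0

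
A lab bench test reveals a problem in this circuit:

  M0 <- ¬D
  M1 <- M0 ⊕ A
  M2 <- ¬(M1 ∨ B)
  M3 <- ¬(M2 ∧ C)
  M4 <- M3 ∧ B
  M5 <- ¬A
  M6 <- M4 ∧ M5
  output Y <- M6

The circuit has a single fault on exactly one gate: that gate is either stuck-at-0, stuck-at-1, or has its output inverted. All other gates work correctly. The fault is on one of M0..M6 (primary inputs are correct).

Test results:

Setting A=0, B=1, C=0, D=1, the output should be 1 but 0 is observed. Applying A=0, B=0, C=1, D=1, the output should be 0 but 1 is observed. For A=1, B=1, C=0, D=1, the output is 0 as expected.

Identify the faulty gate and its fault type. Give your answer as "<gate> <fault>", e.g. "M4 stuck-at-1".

M4 inverted output

Fault-free values for test 1 (A=0, B=1, C=0, D=1): M0=0, M1=0, M2=0, M3=1, M4=1, M5=1, M6=1, giving Y=1. Observed 0.
Test 1: faults giving observed 0 are {M3 stuck-at-0, M3 inverted output, M4 stuck-at-0, M4 inverted output, M5 stuck-at-0, M5 inverted output, M6 stuck-at-0, M6 inverted output}.
Test 2 (A=0, B=0, C=1, D=1): fault-free M0=0, M1=0, M2=1, M3=0, M4=0, M5=1, M6=0 → 0; observed 1. Eliminates M3 stuck-at-0, M3 inverted output, M4 stuck-at-0, M5 stuck-at-0, M5 inverted output, M6 stuck-at-0.
Test 3 (A=1, B=1, C=0, D=1): fault-free M0=0, M1=1, M2=0, M3=1, M4=1, M5=0, M6=0 → 0; observed 0. Eliminates M6 inverted output.
Only M4 inverted output is consistent with every test.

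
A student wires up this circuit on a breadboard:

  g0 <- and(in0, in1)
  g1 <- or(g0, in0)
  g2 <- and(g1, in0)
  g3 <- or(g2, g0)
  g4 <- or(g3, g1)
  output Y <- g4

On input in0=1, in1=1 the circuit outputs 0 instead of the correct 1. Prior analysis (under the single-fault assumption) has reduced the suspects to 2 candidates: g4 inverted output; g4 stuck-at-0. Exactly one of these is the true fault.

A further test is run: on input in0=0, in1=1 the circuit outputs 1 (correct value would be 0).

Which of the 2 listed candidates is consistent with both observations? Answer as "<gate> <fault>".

g4 inverted output

Evaluate each candidate on input in0=0, in1=1:
  g4 inverted output: g0=0, g1=0, g2=0, g3=0, g4=1 [inverted output] → 1 — matches
  g4 stuck-at-0: g0=0, g1=0, g2=0, g3=0, g4=0 [stuck-at-0] → 0 — eliminated
Only g4 inverted output reproduces the observed 1.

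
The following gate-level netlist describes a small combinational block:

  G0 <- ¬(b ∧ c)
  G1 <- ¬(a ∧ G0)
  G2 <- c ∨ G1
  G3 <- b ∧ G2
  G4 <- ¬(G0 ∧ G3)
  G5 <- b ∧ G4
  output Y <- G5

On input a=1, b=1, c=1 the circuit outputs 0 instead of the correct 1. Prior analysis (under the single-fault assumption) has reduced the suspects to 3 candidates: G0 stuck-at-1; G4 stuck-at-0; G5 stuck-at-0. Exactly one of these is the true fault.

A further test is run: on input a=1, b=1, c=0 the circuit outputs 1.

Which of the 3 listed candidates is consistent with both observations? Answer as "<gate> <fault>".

Evaluate each candidate on input a=1, b=1, c=0:
  G0 stuck-at-1: G0=1 [stuck-at-1], G1=0, G2=0, G3=0, G4=1, G5=1 → 1 — matches
  G4 stuck-at-0: G0=1, G1=0, G2=0, G3=0, G4=0 [stuck-at-0], G5=0 → 0 — eliminated
  G5 stuck-at-0: G0=1, G1=0, G2=0, G3=0, G4=1, G5=0 [stuck-at-0] → 0 — eliminated
Only G0 stuck-at-1 reproduces the observed 1.

G0 stuck-at-1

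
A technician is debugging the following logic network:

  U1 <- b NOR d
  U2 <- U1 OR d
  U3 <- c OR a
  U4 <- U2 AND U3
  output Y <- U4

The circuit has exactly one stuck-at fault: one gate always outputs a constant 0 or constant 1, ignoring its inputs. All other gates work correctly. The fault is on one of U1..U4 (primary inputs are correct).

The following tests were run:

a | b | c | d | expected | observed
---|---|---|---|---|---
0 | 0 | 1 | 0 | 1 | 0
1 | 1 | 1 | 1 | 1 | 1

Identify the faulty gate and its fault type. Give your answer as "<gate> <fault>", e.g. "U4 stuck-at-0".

Fault-free values for test 1 (a=0, b=0, c=1, d=0): U1=1, U2=1, U3=1, U4=1, giving Y=1. Observed 0.
Test 1: faults giving observed 0 are {U1 stuck-at-0, U2 stuck-at-0, U3 stuck-at-0, U4 stuck-at-0}.
Test 2 (a=1, b=1, c=1, d=1): fault-free U1=0, U2=1, U3=1, U4=1 → 1; observed 1. Eliminates U2 stuck-at-0, U3 stuck-at-0, U4 stuck-at-0.
Only U1 stuck-at-0 is consistent with every test.

U1 stuck-at-0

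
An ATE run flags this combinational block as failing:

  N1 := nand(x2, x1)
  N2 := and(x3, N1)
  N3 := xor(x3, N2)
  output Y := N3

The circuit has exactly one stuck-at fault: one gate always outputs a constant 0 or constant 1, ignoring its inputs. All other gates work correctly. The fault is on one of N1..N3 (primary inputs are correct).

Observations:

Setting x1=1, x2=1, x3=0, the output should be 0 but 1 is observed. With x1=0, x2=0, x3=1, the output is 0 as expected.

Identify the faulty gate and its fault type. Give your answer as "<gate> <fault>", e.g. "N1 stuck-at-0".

Fault-free values for test 1 (x1=1, x2=1, x3=0): N1=0, N2=0, N3=0, giving Y=0. Observed 1.
Test 1: faults giving observed 1 are {N2 stuck-at-1, N3 stuck-at-1}.
Test 2 (x1=0, x2=0, x3=1): fault-free N1=1, N2=1, N3=0 → 0; observed 0. Eliminates N3 stuck-at-1.
Only N2 stuck-at-1 is consistent with every test.

N2 stuck-at-1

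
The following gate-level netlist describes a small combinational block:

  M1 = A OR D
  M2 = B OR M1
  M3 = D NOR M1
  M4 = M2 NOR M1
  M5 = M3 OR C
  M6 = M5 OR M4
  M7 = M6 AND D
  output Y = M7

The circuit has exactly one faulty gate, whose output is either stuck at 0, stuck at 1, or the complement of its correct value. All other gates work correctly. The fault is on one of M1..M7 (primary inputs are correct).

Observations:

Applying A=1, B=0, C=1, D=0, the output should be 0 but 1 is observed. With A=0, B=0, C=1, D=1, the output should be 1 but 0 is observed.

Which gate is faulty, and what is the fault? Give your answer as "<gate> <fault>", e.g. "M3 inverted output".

Fault-free values for test 1 (A=1, B=0, C=1, D=0): M1=1, M2=1, M3=0, M4=0, M5=1, M6=1, M7=0, giving Y=0. Observed 1.
Test 1: faults giving observed 1 are {M7 stuck-at-1, M7 inverted output}.
Test 2 (A=0, B=0, C=1, D=1): fault-free M1=1, M2=1, M3=0, M4=0, M5=1, M6=1, M7=1 → 1; observed 0. Eliminates M7 stuck-at-1.
Only M7 inverted output is consistent with every test.

M7 inverted output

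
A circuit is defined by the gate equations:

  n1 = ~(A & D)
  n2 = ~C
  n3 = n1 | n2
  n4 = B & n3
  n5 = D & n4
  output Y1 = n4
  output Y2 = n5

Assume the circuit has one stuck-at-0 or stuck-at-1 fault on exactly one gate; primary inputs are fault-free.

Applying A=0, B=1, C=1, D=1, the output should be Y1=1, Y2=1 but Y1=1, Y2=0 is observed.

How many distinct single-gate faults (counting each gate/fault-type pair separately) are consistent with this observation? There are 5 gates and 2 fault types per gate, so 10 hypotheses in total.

1

Fault-free: n1=1, n2=0, n3=1, n4=1, n5=1 → Y1=1, Y2=1. Observed Y1=1, Y2=0.
  n1 stuck-at-0: output Y1=0, Y2=0 ✗
  n1 stuck-at-1: output Y1=1, Y2=1 ✗
  n2 stuck-at-0: output Y1=1, Y2=1 ✗
  n2 stuck-at-1: output Y1=1, Y2=1 ✗
  n3 stuck-at-0: output Y1=0, Y2=0 ✗
  n3 stuck-at-1: output Y1=1, Y2=1 ✗
  n4 stuck-at-0: output Y1=0, Y2=0 ✗
  n4 stuck-at-1: output Y1=1, Y2=1 ✗
  n5 stuck-at-0: output Y1=1, Y2=0 ✓
  n5 stuck-at-1: output Y1=1, Y2=1 ✗
Consistent faults: {n5 stuck-at-0} — 1 in all.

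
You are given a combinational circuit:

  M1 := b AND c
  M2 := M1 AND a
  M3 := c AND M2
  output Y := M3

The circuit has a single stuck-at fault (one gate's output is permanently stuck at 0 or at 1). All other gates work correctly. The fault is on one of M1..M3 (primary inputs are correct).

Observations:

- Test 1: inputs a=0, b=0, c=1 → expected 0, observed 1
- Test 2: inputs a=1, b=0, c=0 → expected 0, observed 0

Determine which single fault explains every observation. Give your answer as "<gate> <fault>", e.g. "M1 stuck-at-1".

Fault-free values for test 1 (a=0, b=0, c=1): M1=0, M2=0, M3=0, giving Y=0. Observed 1.
Test 1: faults giving observed 1 are {M2 stuck-at-1, M3 stuck-at-1}.
Test 2 (a=1, b=0, c=0): fault-free M1=0, M2=0, M3=0 → 0; observed 0. Eliminates M3 stuck-at-1.
Only M2 stuck-at-1 is consistent with every test.

M2 stuck-at-1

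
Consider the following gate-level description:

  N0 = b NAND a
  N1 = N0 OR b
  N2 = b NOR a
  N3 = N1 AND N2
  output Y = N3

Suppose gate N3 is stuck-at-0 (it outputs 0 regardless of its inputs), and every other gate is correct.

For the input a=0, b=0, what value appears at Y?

0

Propagate with N3 forced: N0=1, N1=1, N2=1, N3=0 [stuck-at-0].
So Y = 0. (Without the fault it would be 1.)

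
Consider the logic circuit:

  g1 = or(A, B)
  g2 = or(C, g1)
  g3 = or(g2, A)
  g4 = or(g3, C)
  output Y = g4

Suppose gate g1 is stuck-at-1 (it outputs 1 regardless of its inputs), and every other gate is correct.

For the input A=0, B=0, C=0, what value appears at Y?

1

Propagate with g1 forced: g1=1 [stuck-at-1], g2=1, g3=1, g4=1.
So Y = 1. (Without the fault it would be 0.)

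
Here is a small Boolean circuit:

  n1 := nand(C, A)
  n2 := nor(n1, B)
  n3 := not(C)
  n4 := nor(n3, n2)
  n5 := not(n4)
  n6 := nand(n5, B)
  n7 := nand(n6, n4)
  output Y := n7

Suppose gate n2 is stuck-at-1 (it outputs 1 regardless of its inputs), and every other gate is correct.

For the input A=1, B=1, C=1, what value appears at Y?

1

Propagate with n2 forced: n1=0, n2=1 [stuck-at-1], n3=0, n4=0, n5=1, n6=0, n7=1.
So Y = 1. (Without the fault it would be 0.)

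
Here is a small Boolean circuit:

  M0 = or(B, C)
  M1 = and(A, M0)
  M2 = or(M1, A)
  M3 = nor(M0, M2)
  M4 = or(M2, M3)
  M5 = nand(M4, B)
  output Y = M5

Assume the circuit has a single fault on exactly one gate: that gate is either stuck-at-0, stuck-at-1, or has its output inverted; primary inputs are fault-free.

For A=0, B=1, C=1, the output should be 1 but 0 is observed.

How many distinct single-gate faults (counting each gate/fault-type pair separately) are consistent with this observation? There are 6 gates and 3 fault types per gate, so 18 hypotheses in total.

Fault-free: M0=1, M1=0, M2=0, M3=0, M4=0, M5=1 → 1. Observed 0.
  M0: stuck-at-0, inverted output ✓; others ✗
  M1: stuck-at-1, inverted output ✓; others ✗
  M2: stuck-at-1, inverted output ✓; others ✗
  M3: stuck-at-1, inverted output ✓; others ✗
  M4: stuck-at-1, inverted output ✓; others ✗
  M5: stuck-at-0, inverted output ✓; others ✗
Consistent faults: {M0 stuck-at-0, M0 inverted output, M1 stuck-at-1, M1 inverted output, M2 stuck-at-1, M2 inverted output, M3 stuck-at-1, M3 inverted output, M4 stuck-at-1, M4 inverted output, M5 stuck-at-0, M5 inverted output} — 12 in all.

12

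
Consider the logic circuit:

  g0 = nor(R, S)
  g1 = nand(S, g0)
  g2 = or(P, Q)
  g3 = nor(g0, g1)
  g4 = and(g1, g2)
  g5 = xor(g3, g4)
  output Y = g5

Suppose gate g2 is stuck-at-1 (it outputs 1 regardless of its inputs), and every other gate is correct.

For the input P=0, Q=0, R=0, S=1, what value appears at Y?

1

Propagate with g2 forced: g0=0, g1=1, g2=1 [stuck-at-1], g3=0, g4=1, g5=1.
So Y = 1. (Without the fault it would be 0.)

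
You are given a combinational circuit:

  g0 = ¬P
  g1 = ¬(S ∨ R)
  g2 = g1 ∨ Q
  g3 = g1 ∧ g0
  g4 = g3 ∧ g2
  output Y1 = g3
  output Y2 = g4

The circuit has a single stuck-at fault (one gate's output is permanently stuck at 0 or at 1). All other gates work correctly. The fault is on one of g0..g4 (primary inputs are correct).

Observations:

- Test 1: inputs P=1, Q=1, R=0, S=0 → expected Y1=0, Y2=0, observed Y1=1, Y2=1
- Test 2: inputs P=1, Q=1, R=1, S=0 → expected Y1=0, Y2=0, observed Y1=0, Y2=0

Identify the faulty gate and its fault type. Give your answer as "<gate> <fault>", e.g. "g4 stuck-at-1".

Fault-free values for test 1 (P=1, Q=1, R=0, S=0): g0=0, g1=1, g2=1, g3=0, g4=0, giving Y1=0, Y2=0. Observed Y1=1, Y2=1.
Test 1: faults giving observed Y1=1, Y2=1 are {g0 stuck-at-1, g3 stuck-at-1}.
Test 2 (P=1, Q=1, R=1, S=0): fault-free g0=0, g1=0, g2=1, g3=0, g4=0 → Y1=0, Y2=0; observed Y1=0, Y2=0. Eliminates g3 stuck-at-1.
Only g0 stuck-at-1 is consistent with every test.

g0 stuck-at-1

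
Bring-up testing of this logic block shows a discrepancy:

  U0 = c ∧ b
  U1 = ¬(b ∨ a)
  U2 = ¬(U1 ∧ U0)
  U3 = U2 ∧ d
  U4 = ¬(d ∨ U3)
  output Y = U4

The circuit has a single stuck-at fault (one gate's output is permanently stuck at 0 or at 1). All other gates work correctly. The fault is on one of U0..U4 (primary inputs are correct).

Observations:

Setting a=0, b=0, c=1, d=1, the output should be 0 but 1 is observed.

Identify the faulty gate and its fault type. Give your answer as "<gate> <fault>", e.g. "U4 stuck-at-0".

Fault-free values for test 1 (a=0, b=0, c=1, d=1): U0=0, U1=1, U2=1, U3=1, U4=0, giving Y=0. Observed 1.
Test 1: faults giving observed 1 are {U4 stuck-at-1}.
Only U4 stuck-at-1 is consistent with every test.

U4 stuck-at-1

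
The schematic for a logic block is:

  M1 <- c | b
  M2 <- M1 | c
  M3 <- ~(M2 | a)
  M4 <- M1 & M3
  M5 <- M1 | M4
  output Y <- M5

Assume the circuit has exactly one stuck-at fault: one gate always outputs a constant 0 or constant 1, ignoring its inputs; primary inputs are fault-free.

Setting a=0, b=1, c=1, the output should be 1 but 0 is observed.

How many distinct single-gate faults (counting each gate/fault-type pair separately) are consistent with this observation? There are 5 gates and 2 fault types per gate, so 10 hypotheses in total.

2

Fault-free: M1=1, M2=1, M3=0, M4=0, M5=1 → 1. Observed 0.
  M1 stuck-at-0: output 0 ✓
  M1 stuck-at-1: output 1 ✗
  M2 stuck-at-0: output 1 ✗
  M2 stuck-at-1: output 1 ✗
  M3 stuck-at-0: output 1 ✗
  M3 stuck-at-1: output 1 ✗
  M4 stuck-at-0: output 1 ✗
  M4 stuck-at-1: output 1 ✗
  M5 stuck-at-0: output 0 ✓
  M5 stuck-at-1: output 1 ✗
Consistent faults: {M1 stuck-at-0, M5 stuck-at-0} — 2 in all.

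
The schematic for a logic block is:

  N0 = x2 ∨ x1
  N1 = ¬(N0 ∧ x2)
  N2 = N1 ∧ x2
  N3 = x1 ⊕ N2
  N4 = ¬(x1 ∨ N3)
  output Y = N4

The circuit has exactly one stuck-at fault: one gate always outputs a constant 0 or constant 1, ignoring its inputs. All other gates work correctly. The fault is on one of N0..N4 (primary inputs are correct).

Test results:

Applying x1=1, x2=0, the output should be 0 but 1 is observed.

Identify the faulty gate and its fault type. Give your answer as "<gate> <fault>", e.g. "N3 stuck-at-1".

Fault-free values for test 1 (x1=1, x2=0): N0=1, N1=1, N2=0, N3=1, N4=0, giving Y=0. Observed 1.
Test 1: faults giving observed 1 are {N4 stuck-at-1}.
Only N4 stuck-at-1 is consistent with every test.

N4 stuck-at-1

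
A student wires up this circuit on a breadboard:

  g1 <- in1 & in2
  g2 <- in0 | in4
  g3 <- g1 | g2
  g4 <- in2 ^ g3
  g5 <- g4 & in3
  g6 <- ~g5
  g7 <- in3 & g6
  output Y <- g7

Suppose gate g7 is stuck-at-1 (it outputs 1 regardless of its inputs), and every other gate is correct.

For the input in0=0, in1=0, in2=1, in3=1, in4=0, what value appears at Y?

1

Propagate with g7 forced: g1=0, g2=0, g3=0, g4=1, g5=1, g6=0, g7=1 [stuck-at-1].
So Y = 1. (Without the fault it would be 0.)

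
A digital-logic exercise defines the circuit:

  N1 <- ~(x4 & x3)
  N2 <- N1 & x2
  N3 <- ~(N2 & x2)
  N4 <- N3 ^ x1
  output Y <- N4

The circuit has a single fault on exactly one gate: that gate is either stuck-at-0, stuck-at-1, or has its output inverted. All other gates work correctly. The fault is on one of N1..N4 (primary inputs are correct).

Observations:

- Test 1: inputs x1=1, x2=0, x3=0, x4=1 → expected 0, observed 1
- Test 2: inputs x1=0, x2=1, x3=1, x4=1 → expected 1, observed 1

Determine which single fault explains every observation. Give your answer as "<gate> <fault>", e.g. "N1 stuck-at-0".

N4 stuck-at-1

Fault-free values for test 1 (x1=1, x2=0, x3=0, x4=1): N1=1, N2=0, N3=1, N4=0, giving Y=0. Observed 1.
Test 1: faults giving observed 1 are {N3 stuck-at-0, N3 inverted output, N4 stuck-at-1, N4 inverted output}.
Test 2 (x1=0, x2=1, x3=1, x4=1): fault-free N1=0, N2=0, N3=1, N4=1 → 1; observed 1. Eliminates N3 stuck-at-0, N3 inverted output, N4 inverted output.
Only N4 stuck-at-1 is consistent with every test.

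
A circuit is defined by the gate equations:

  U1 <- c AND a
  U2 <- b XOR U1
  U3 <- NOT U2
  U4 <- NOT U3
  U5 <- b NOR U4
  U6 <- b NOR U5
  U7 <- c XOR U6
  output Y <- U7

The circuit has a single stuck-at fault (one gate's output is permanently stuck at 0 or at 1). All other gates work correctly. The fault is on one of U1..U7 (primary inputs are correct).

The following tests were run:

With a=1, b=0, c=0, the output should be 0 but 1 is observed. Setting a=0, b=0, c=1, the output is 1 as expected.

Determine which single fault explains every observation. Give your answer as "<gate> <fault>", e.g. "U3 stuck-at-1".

U7 stuck-at-1

Fault-free values for test 1 (a=1, b=0, c=0): U1=0, U2=0, U3=1, U4=0, U5=1, U6=0, U7=0, giving Y=0. Observed 1.
Test 1: faults giving observed 1 are {U1 stuck-at-1, U2 stuck-at-1, U3 stuck-at-0, U4 stuck-at-1, U5 stuck-at-0, U6 stuck-at-1, U7 stuck-at-1}.
Test 2 (a=0, b=0, c=1): fault-free U1=0, U2=0, U3=1, U4=0, U5=1, U6=0, U7=1 → 1; observed 1. Eliminates U1 stuck-at-1, U2 stuck-at-1, U3 stuck-at-0, U4 stuck-at-1, U5 stuck-at-0, U6 stuck-at-1.
Only U7 stuck-at-1 is consistent with every test.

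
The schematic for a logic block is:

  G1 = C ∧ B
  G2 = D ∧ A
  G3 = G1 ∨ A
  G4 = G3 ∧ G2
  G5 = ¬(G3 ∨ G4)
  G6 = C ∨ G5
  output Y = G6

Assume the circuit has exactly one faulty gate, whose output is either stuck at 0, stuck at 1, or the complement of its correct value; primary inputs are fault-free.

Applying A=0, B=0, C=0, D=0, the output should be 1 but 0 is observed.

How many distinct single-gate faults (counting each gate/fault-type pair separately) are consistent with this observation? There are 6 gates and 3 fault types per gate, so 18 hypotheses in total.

Fault-free: G1=0, G2=0, G3=0, G4=0, G5=1, G6=1 → 1. Observed 0.
  G1: stuck-at-1, inverted output ✓; others ✗
  G2: none of the 3 fault types match ✗
  G3: stuck-at-1, inverted output ✓; others ✗
  G4: stuck-at-1, inverted output ✓; others ✗
  G5: stuck-at-0, inverted output ✓; others ✗
  G6: stuck-at-0, inverted output ✓; others ✗
Consistent faults: {G1 stuck-at-1, G1 inverted output, G3 stuck-at-1, G3 inverted output, G4 stuck-at-1, G4 inverted output, G5 stuck-at-0, G5 inverted output, G6 stuck-at-0, G6 inverted output} — 10 in all.

10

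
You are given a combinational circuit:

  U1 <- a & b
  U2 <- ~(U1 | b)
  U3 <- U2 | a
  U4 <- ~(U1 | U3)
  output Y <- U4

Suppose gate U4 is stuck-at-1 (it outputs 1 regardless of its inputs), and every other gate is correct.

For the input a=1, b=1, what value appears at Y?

1

Propagate with U4 forced: U1=1, U2=0, U3=1, U4=1 [stuck-at-1].
So Y = 1. (Without the fault it would be 0.)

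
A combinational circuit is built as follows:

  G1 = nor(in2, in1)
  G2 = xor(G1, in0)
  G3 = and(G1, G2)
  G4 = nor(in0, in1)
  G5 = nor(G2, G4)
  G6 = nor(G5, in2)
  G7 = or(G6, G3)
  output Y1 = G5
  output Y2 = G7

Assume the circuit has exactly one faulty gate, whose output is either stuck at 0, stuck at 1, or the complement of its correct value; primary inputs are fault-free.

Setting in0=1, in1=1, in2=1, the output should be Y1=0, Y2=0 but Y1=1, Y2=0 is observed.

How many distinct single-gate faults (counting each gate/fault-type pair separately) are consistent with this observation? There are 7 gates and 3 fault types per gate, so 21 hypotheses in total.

6

Fault-free: G1=0, G2=1, G3=0, G4=0, G5=0, G6=0, G7=0 → Y1=0, Y2=0. Observed Y1=1, Y2=0.
  G1: stuck-at-1, inverted output ✓; others ✗
  G2: stuck-at-0, inverted output ✓; others ✗
  G3: none of the 3 fault types match ✗
  G4: none of the 3 fault types match ✗
  G5: stuck-at-1, inverted output ✓; others ✗
  G6: none of the 3 fault types match ✗
  G7: none of the 3 fault types match ✗
Consistent faults: {G1 stuck-at-1, G1 inverted output, G2 stuck-at-0, G2 inverted output, G5 stuck-at-1, G5 inverted output} — 6 in all.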